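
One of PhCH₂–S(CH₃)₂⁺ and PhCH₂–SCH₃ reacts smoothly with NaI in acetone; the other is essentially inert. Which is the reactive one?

From PhCH₂–SCH₃ the departing group would be RS⁻ (pKₐ(RSH (a thiol)) ≈ 10.5). Moderately basic; rarely leaves without activation.
From PhCH₂–S(CH₃)₂⁺ the leaving group is SR'₂ (pKₐ(R'₂SH⁺) ≈ -7). Neutral; leaves from a sulfonium salt (R–SR'₂⁺).
(In practice PhCH₂–S(CH₃)₂⁺ is made from PhCH₂–SCH₃ by S-methylation with CH₃I, allowing neutral dimethyl sulfide, rather than methanethiolate, to depart.)

PhCH₂–S(CH₃)₂⁺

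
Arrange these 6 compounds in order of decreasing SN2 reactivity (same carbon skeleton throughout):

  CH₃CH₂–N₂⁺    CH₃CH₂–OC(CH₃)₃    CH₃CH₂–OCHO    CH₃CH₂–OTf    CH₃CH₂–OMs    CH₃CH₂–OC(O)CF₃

CH₃CH₂–N₂⁺ > CH₃CH₂–OTf > CH₃CH₂–OMs > CH₃CH₂–OC(O)CF₃ > CH₃CH₂–OCHO > CH₃CH₂–OC(CH₃)₃

With the same alkyl group throughout, only the leaving group differentiates the rates.
The more stable X⁻ (or X) is on its own — i.e. the weaker a base it is — the better a leaving group it makes.
CH₃CH₂–N₂⁺ loses N₂: no meaningful conjugate acid; N₂ departs as an exceptionally stable neutral molecule
CH₃CH₂–OTf loses OTf⁻: pKₐ(CF₃SO₃H (triflic acid)) ≈ -14
CH₃CH₂–OMs loses OMs⁻: pKₐ(CH₃SO₃H (MsOH)) ≈ -1.9
CH₃CH₂–OC(O)CF₃ loses CF₃COO⁻: pKₐ(CF₃COOH) ≈ 0.2
CH₃CH₂–OCHO loses HCOO⁻: pKₐ(HCOOH) ≈ 3.8
CH₃CH₂–OC(CH₃)₃ loses (CH₃)₃CO⁻: pKₐ(t-BuOH) ≈ 18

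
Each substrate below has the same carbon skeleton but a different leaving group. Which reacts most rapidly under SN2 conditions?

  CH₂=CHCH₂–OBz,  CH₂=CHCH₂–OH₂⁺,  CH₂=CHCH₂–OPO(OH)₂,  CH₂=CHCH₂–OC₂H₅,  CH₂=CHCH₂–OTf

Identical carbon frameworks mean the comparison reduces to leaving-group quality.
Leaving-group ability tracks the stability of the departed species; conjugate-acid pKₐ is the usual yardstick (lower pKₐ → better LG).
CH₂=CHCH₂–OTf loses OTf⁻: pKₐ(CF₃SO₃H (triflic acid)) ≈ -14
CH₂=CHCH₂–OH₂⁺ loses H₂O: pKₐ(H₃O⁺) ≈ -1.7
CH₂=CHCH₂–OPO(OH)₂ loses H₂PO₄⁻: pKₐ(H₃PO₄) ≈ 2.1
CH₂=CHCH₂–OBz loses PhCOO⁻: pKₐ(C₆H₅COOH) ≈ 4.2
CH₂=CHCH₂–OC₂H₅ loses CH₃CH₂O⁻: pKₐ(CH₃CH₂OH) ≈ 16

CH₂=CHCH₂–OTf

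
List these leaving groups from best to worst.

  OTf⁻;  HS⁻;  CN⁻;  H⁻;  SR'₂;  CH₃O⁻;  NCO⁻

OTf⁻ > SR'₂ > NCO⁻ > HS⁻ > CN⁻ > CH₃O⁻ > H⁻

Leaving-group ability tracks the stability of the departed species; conjugate-acid pKₐ is the usual yardstick (lower pKₐ → better LG).
OTf⁻: pKₐ(CF₃SO₃H (triflic acid)) ≈ -14
SR'₂: pKₐ(R'₂SH⁺) ≈ -7
NCO⁻: pKₐ(HOCN) ≈ 3.5
HS⁻: pKₐ(H₂S) ≈ 7
CN⁻: pKₐ(HCN) ≈ 9.2
CH₃O⁻: pKₐ(CH₃OH) ≈ 15.5
H⁻: pKₐ(H₂) ≈ 36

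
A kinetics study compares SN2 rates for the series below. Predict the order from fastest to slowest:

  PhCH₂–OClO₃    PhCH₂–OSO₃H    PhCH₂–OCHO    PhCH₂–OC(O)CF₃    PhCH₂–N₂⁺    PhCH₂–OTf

PhCH₂–N₂⁺ > PhCH₂–OTf > PhCH₂–OClO₃ > PhCH₂–OSO₃H > PhCH₂–OC(O)CF₃ > PhCH₂–OCHO

Same R in every case — rank the leaving groups.
A good leaving group is a weak base: the lower the pKₐ of its conjugate acid, the more readily it departs.
PhCH₂–N₂⁺ loses N₂: no meaningful conjugate acid; N₂ departs as an exceptionally stable neutral molecule
PhCH₂–OTf loses OTf⁻: pKₐ(CF₃SO₃H (triflic acid)) ≈ -14
PhCH₂–OClO₃ loses ClO₄⁻: pKₐ(HClO₄) ≈ -10
PhCH₂–OSO₃H loses HSO₄⁻: pKₐ(H₂SO₄) ≈ -3
PhCH₂–OC(O)CF₃ loses CF₃COO⁻: pKₐ(CF₃COOH) ≈ 0.2
PhCH₂–OCHO loses HCOO⁻: pKₐ(HCOOH) ≈ 3.8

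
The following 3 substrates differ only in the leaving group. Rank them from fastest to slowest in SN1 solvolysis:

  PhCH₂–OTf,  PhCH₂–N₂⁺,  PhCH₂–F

The skeletons are identical, so relative rate is governed entirely by leaving-group ability.
Leaving-group ability tracks the stability of the departed species; conjugate-acid pKₐ is the usual yardstick (lower pKₐ → better LG).
PhCH₂–N₂⁺ loses N₂: no meaningful conjugate acid; N₂ departs as an exceptionally stable neutral molecule
PhCH₂–OTf loses OTf⁻: pKₐ(CF₃SO₃H (triflic acid)) ≈ -14
PhCH₂–F loses F⁻: pKₐ(HF) ≈ 3.2

PhCH₂–N₂⁺ > PhCH₂–OTf > PhCH₂–F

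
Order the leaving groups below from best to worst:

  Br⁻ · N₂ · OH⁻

N₂ > Br⁻ > OH⁻

N₂: no meaningful conjugate acid; N₂ departs as an exceptionally stable neutral molecule
Br⁻: pKₐ(HBr) ≈ -9
OH⁻: pKₐ(H₂O) ≈ 15.7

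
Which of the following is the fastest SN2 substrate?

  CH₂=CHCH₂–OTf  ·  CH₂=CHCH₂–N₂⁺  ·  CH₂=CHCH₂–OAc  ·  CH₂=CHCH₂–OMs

CH₂=CHCH₂–N₂⁺

Same R in every case — rank the leaving groups.
Leaving-group ability tracks the stability of the departed species; conjugate-acid pKₐ is the usual yardstick (lower pKₐ → better LG).
CH₂=CHCH₂–N₂⁺ loses N₂: no meaningful conjugate acid; N₂ departs as an exceptionally stable neutral molecule
CH₂=CHCH₂–OTf loses OTf⁻: pKₐ(CF₃SO₃H (triflic acid)) ≈ -14
CH₂=CHCH₂–OMs loses OMs⁻: pKₐ(CH₃SO₃H (MsOH)) ≈ -1.9
CH₂=CHCH₂–OAc loses AcO⁻: pKₐ(CH₃COOH) ≈ 4.8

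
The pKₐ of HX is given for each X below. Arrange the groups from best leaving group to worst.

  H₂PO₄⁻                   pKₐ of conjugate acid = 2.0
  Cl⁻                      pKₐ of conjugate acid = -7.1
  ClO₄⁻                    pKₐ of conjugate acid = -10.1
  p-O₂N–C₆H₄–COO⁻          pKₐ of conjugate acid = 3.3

ClO₄⁻ > Cl⁻ > H₂PO₄⁻ > p-O₂N–C₆H₄–COO⁻

Lower conjugate-acid pKₐ ⇒ weaker base ⇒ better leaving group.
Sorting by the given values: ClO₄⁻ (-10.1), Cl⁻ (-7.1), H₂PO₄⁻ (2.0), p-O₂N–C₆H₄–COO⁻ (3.3).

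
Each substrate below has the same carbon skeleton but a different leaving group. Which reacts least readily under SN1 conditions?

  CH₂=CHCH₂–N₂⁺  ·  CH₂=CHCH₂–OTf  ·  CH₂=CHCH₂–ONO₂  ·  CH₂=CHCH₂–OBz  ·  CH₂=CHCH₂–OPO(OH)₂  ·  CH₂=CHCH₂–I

CH₂=CHCH₂–OBz

With the same alkyl group throughout, only the leaving group differentiates the rates.
The more stable X⁻ (or X) is on its own — i.e. the weaker a base it is — the better a leaving group it makes.
CH₂=CHCH₂–N₂⁺ loses N₂: no meaningful conjugate acid; N₂ departs as an exceptionally stable neutral molecule
CH₂=CHCH₂–OTf loses OTf⁻: pKₐ(CF₃SO₃H (triflic acid)) ≈ -14
CH₂=CHCH₂–I loses I⁻: pKₐ(HI) ≈ -10
CH₂=CHCH₂–ONO₂ loses NO₃⁻: pKₐ(HNO₃) ≈ -1.3
CH₂=CHCH₂–OPO(OH)₂ loses H₂PO₄⁻: pKₐ(H₃PO₄) ≈ 2.1
CH₂=CHCH₂–OBz loses PhCOO⁻: pKₐ(C₆H₅COOH) ≈ 4.2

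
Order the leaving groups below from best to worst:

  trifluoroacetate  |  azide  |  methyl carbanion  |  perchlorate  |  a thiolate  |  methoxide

perchlorate > trifluoroacetate > azide > a thiolate > methoxide > methyl carbanion

Leaving-group ability tracks the stability of the departed species; conjugate-acid pKₐ is the usual yardstick (lower pKₐ → better LG).
perchlorate: pKₐ(HClO₄) ≈ -10
trifluoroacetate: pKₐ(CF₃COOH) ≈ 0.2
azide: pKₐ(HN₃) ≈ 4.7
a thiolate: pKₐ(RSH (a thiol)) ≈ 10.5
methoxide: pKₐ(CH₃OH) ≈ 15.5
methyl carbanion: pKₐ(CH₄) ≈ 48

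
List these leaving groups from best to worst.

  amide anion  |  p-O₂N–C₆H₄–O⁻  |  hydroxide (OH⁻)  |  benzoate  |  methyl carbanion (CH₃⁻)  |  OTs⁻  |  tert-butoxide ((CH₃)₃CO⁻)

OTs⁻ > benzoate > p-O₂N–C₆H₄–O⁻ > hydroxide (OH⁻) > tert-butoxide ((CH₃)₃CO⁻) > amide anion > methyl carbanion (CH₃⁻)

Leaving-group ability tracks the stability of the departed species; conjugate-acid pKₐ is the usual yardstick (lower pKₐ → better LG).
OTs⁻: pKₐ(p-CH₃C₆H₄SO₃H (TsOH)) ≈ -2.8
benzoate: pKₐ(C₆H₅COOH) ≈ 4.2 — aryl carboxylate
p-O₂N–C₆H₄–O⁻: pKₐ(p-nitrophenol) ≈ 7.2 — nitro group delocalises the charge; the classic chromogenic LG
hydroxide (OH⁻): pKₐ(H₂O) ≈ 15.7 — strong base; essentially never leaves without prior activation
tert-butoxide ((CH₃)₃CO⁻): pKₐ(t-BuOH) ≈ 18 — bulky, strongly basic alkoxide
amide anion: pKₐ(NH₃) ≈ 38 — extremely strong base; never a leaving group
methyl carbanion (CH₃⁻): pKₐ(CH₄) ≈ 48 — unstabilised carbanion; the worst conceivable leaving group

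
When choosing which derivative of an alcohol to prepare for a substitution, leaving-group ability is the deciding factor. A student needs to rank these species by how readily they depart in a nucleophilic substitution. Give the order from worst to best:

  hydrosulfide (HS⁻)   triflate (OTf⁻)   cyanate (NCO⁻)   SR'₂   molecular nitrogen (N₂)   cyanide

Rank by basicity of the departing species: weakest base leaves most easily.
molecular nitrogen (N₂): no meaningful conjugate acid; N₂ departs as an exceptionally stable neutral molecule
triflate (OTf⁻): pKₐ(CF₃SO₃H (triflic acid)) ≈ -14
SR'₂: pKₐ(R'₂SH⁺) ≈ -7
cyanate (NCO⁻): pKₐ(HOCN) ≈ 3.5
hydrosulfide (HS⁻): pKₐ(H₂S) ≈ 7
cyanide: pKₐ(HCN) ≈ 9.2
Reversing gives the worst-to-best order requested.

cyanide < hydrosulfide (HS⁻) < cyanate (NCO⁻) < SR'₂ < triflate (OTf⁻) < molecular nitrogen (N₂)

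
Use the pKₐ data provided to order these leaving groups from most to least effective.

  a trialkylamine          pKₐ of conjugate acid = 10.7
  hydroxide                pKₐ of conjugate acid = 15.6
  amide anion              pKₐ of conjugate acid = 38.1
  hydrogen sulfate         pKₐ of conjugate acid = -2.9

Lower conjugate-acid pKₐ ⇒ weaker base ⇒ better leaving group.
Sorting by the given values: hydrogen sulfate (-2.9), a trialkylamine (10.7), hydroxide (15.6), amide anion (38.1).

hydrogen sulfate > a trialkylamine > hydroxide > amide anion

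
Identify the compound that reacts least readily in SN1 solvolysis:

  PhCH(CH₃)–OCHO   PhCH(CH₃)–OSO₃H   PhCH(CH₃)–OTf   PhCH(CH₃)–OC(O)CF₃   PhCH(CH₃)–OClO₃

PhCH(CH₃)–OCHO

Same R in every case — rank the leaving groups.
A good leaving group is a weak base: the lower the pKₐ of its conjugate acid, the more readily it departs.
PhCH(CH₃)–OTf loses OTf⁻: pKₐ(CF₃SO₃H (triflic acid)) ≈ -14
PhCH(CH₃)–OClO₃ loses ClO₄⁻: pKₐ(HClO₄) ≈ -10
PhCH(CH₃)–OSO₃H loses HSO₄⁻: pKₐ(H₂SO₄) ≈ -3
PhCH(CH₃)–OC(O)CF₃ loses CF₃COO⁻: pKₐ(CF₃COOH) ≈ 0.2
PhCH(CH₃)–OCHO loses HCOO⁻: pKₐ(HCOOH) ≈ 3.8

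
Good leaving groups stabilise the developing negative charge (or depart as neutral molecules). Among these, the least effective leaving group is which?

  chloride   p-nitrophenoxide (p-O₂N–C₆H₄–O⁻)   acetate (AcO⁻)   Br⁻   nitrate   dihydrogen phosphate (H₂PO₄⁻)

p-nitrophenoxide (p-O₂N–C₆H₄–O⁻)

The more stable X⁻ (or X) is on its own — i.e. the weaker a base it is — the better a leaving group it makes.
Br⁻: pKₐ(HBr) ≈ -9
chloride: pKₐ(HCl) ≈ -7
nitrate: pKₐ(HNO₃) ≈ -1.3
dihydrogen phosphate (H₂PO₄⁻): pKₐ(H₃PO₄) ≈ 2.1
acetate (AcO⁻): pKₐ(CH₃COOH) ≈ 4.8
p-nitrophenoxide (p-O₂N–C₆H₄–O⁻): pKₐ(p-nitrophenol) ≈ 7.2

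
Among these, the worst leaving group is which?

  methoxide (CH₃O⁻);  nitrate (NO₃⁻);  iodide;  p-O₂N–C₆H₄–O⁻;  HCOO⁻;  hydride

iodide: pKₐ(HI) ≈ -10
nitrate (NO₃⁻): pKₐ(HNO₃) ≈ -1.3
HCOO⁻: pKₐ(HCOOH) ≈ 3.8
p-O₂N–C₆H₄–O⁻: pKₐ(p-nitrophenol) ≈ 7.2
methoxide (CH₃O⁻): pKₐ(CH₃OH) ≈ 15.5
hydride: pKₐ(H₂) ≈ 36

hydride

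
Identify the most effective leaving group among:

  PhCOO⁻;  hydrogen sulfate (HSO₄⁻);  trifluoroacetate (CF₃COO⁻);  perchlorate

perchlorate: pKₐ(HClO₄) ≈ -10
hydrogen sulfate (HSO₄⁻): pKₐ(H₂SO₄) ≈ -3
trifluoroacetate (CF₃COO⁻): pKₐ(CF₃COOH) ≈ 0.2
PhCOO⁻: pKₐ(C₆H₅COOH) ≈ 4.2

perchlorate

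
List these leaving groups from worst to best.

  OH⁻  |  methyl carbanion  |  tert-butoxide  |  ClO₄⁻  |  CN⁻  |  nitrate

methyl carbanion < tert-butoxide < OH⁻ < CN⁻ < nitrate < ClO₄⁻

ClO₄⁻: pKₐ(HClO₄) ≈ -10
nitrate: pKₐ(HNO₃) ≈ -1.3 — resonance-delocalised over three oxygens
CN⁻: pKₐ(HCN) ≈ 9.2 — sp carbon stabilises the charge somewhat, but still a poor LG
OH⁻: pKₐ(H₂O) ≈ 15.7
tert-butoxide: pKₐ(t-BuOH) ≈ 18 — bulky, strongly basic alkoxide
methyl carbanion: pKₐ(CH₄) ≈ 48
Listed from poorest to best leaving group as asked.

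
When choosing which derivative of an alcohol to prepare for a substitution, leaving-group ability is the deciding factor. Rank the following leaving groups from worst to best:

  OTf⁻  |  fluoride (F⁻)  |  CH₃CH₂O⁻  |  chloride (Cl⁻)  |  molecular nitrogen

CH₃CH₂O⁻ < fluoride (F⁻) < chloride (Cl⁻) < OTf⁻ < molecular nitrogen

Rank by basicity of the departing species: weakest base leaves most easily.
molecular nitrogen: no meaningful conjugate acid; N₂ departs as an exceptionally stable neutral molecule
OTf⁻: pKₐ(CF₃SO₃H (triflic acid)) ≈ -14 — charge spread over three oxygens and a CF₃ group; the premier leaving group in synthesis
chloride (Cl⁻): pKₐ(HCl) ≈ -7 — moderately weak base
fluoride (F⁻): pKₐ(HF) ≈ 3.2 — small and strongly basic; the poor halide leaving group
CH₃CH₂O⁻: pKₐ(CH₃CH₂OH) ≈ 16
Listed from poorest to best leaving group as asked.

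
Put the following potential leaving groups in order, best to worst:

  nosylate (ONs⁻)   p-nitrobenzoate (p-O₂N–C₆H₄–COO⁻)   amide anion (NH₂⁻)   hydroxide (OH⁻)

A good leaving group is a weak base: the lower the pKₐ of its conjugate acid, the more readily it departs.
nosylate (ONs⁻): pKₐ(p-O₂NC₆H₄SO₃H) ≈ -3.5
p-nitrobenzoate (p-O₂N–C₆H₄–COO⁻): pKₐ(p-nitrobenzoic acid) ≈ 3.4
hydroxide (OH⁻): pKₐ(H₂O) ≈ 15.7
amide anion (NH₂⁻): pKₐ(NH₃) ≈ 38

nosylate (ONs⁻) > p-nitrobenzoate (p-O₂N–C₆H₄–COO⁻) > hydroxide (OH⁻) > amide anion (NH₂⁻)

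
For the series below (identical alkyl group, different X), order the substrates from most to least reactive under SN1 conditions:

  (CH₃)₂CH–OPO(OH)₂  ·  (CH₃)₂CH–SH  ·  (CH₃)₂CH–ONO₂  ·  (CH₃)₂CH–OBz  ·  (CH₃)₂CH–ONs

Same R in every case — rank the leaving groups.
A good leaving group is a weak base: the lower the pKₐ of its conjugate acid, the more readily it departs.
(CH₃)₂CH–ONs loses ONs⁻: pKₐ(p-O₂NC₆H₄SO₃H) ≈ -3.5
(CH₃)₂CH–ONO₂ loses NO₃⁻: pKₐ(HNO₃) ≈ -1.3
(CH₃)₂CH–OPO(OH)₂ loses H₂PO₄⁻: pKₐ(H₃PO₄) ≈ 2.1
(CH₃)₂CH–OBz loses PhCOO⁻: pKₐ(C₆H₅COOH) ≈ 4.2
(CH₃)₂CH–SH loses HS⁻: pKₐ(H₂S) ≈ 7

(CH₃)₂CH–ONs > (CH₃)₂CH–ONO₂ > (CH₃)₂CH–OPO(OH)₂ > (CH₃)₂CH–OBz > (CH₃)₂CH–SH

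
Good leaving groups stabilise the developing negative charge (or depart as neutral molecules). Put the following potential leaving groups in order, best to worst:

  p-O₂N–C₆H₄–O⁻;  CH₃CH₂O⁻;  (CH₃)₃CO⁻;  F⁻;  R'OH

Rank by basicity of the departing species: weakest base leaves most easily.
R'OH: pKₐ(R'OH₂⁺) ≈ -2.4
F⁻: pKₐ(HF) ≈ 3.2 — small and strongly basic; the poor halide leaving group
p-O₂N–C₆H₄–O⁻: pKₐ(p-nitrophenol) ≈ 7.2
CH₃CH₂O⁻: pKₐ(CH₃CH₂OH) ≈ 16 — strong base; alkoxides do not leave unassisted
(CH₃)₃CO⁻: pKₐ(t-BuOH) ≈ 18

R'OH > F⁻ > p-O₂N–C₆H₄–O⁻ > CH₃CH₂O⁻ > (CH₃)₃CO⁻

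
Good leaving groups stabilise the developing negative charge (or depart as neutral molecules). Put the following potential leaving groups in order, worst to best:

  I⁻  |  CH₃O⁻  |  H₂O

I⁻: pKₐ(HI) ≈ -10 — large, highly polarisable; very weak base
H₂O: pKₐ(H₃O⁺) ≈ -1.7 — neutral; leaves from a protonated alcohol (R–OH₂⁺)
CH₃O⁻: pKₐ(CH₃OH) ≈ 15.5
Reversing gives the worst-to-best order requested.

CH₃O⁻ < H₂O < I⁻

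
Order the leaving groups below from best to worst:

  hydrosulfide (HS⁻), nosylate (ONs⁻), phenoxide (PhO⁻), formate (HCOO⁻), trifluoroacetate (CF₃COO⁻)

Rank by basicity of the departing species: weakest base leaves most easily.
nosylate (ONs⁻): pKₐ(p-O₂NC₆H₄SO₃H) ≈ -3.5
trifluoroacetate (CF₃COO⁻): pKₐ(CF₃COOH) ≈ 0.2
formate (HCOO⁻): pKₐ(HCOOH) ≈ 3.8
hydrosulfide (HS⁻): pKₐ(H₂S) ≈ 7
phenoxide (PhO⁻): pKₐ(C₆H₅OH (phenol)) ≈ 10

nosylate (ONs⁻) > trifluoroacetate (CF₃COO⁻) > formate (HCOO⁻) > hydrosulfide (HS⁻) > phenoxide (PhO⁻)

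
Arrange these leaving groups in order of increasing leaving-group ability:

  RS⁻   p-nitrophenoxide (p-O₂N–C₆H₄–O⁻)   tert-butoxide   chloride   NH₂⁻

NH₂⁻ < tert-butoxide < RS⁻ < p-nitrophenoxide (p-O₂N–C₆H₄–O⁻) < chloride

A good leaving group is a weak base: the lower the pKₐ of its conjugate acid, the more readily it departs.
chloride: pKₐ(HCl) ≈ -7
p-nitrophenoxide (p-O₂N–C₆H₄–O⁻): pKₐ(p-nitrophenol) ≈ 7.2
RS⁻: pKₐ(RSH (a thiol)) ≈ 10.5
tert-butoxide: pKₐ(t-BuOH) ≈ 18 — bulky, strongly basic alkoxide
NH₂⁻: pKₐ(NH₃) ≈ 38
Reversing gives the worst-to-best order requested.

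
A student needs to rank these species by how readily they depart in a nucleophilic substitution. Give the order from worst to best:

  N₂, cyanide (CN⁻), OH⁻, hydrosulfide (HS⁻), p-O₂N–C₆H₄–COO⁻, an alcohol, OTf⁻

OH⁻ < cyanide (CN⁻) < hydrosulfide (HS⁻) < p-O₂N–C₆H₄–COO⁻ < an alcohol < OTf⁻ < N₂

Rank by basicity of the departing species: weakest base leaves most easily.
N₂: no meaningful conjugate acid; N₂ departs as an exceptionally stable neutral molecule
OTf⁻: pKₐ(CF₃SO₃H (triflic acid)) ≈ -14
an alcohol: pKₐ(R'OH₂⁺) ≈ -2.4 — neutral; leaves from a protonated ether (an oxonium ion, R–O(H)R'⁺)
p-O₂N–C₆H₄–COO⁻: pKₐ(p-nitrobenzoic acid) ≈ 3.4 — electron-withdrawing nitro group stabilises the carboxylate
hydrosulfide (HS⁻): pKₐ(H₂S) ≈ 7 — larger and more polarisable than the oxygen analogue
cyanide (CN⁻): pKₐ(HCN) ≈ 9.2 — sp carbon stabilises the charge somewhat, but still a poor LG
OH⁻: pKₐ(H₂O) ≈ 15.7
Reversing gives the worst-to-best order requested.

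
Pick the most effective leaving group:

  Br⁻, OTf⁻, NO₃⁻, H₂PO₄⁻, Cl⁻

OTf⁻

OTf⁻: pKₐ(CF₃SO₃H (triflic acid)) ≈ -14
Br⁻: pKₐ(HBr) ≈ -9
Cl⁻: pKₐ(HCl) ≈ -7
NO₃⁻: pKₐ(HNO₃) ≈ -1.3
H₂PO₄⁻: pKₐ(H₃PO₄) ≈ 2.1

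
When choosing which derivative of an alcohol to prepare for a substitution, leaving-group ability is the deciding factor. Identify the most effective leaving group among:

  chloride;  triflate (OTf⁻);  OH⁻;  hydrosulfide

triflate (OTf⁻)

Leaving-group ability tracks the stability of the departed species; conjugate-acid pKₐ is the usual yardstick (lower pKₐ → better LG).
triflate (OTf⁻): pKₐ(CF₃SO₃H (triflic acid)) ≈ -14
chloride: pKₐ(HCl) ≈ -7
hydrosulfide: pKₐ(H₂S) ≈ 7
OH⁻: pKₐ(H₂O) ≈ 15.7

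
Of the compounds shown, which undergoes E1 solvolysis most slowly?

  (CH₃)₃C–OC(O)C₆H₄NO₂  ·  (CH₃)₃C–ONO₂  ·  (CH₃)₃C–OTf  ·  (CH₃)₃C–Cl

(CH₃)₃C–OC(O)C₆H₄NO₂

The skeletons are identical, so relative rate is governed entirely by leaving-group ability.
A good leaving group is a weak base: the lower the pKₐ of its conjugate acid, the more readily it departs.
(CH₃)₃C–OTf loses OTf⁻: pKₐ(CF₃SO₃H (triflic acid)) ≈ -14
(CH₃)₃C–Cl loses Cl⁻: pKₐ(HCl) ≈ -7
(CH₃)₃C–ONO₂ loses NO₃⁻: pKₐ(HNO₃) ≈ -1.3
(CH₃)₃C–OC(O)C₆H₄NO₂ loses p-O₂N–C₆H₄–COO⁻: pKₐ(p-nitrobenzoic acid) ≈ 3.4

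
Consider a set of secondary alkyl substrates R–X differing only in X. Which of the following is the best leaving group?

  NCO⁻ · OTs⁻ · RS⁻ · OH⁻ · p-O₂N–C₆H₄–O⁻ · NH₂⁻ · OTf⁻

Leaving-group ability tracks the stability of the departed species; conjugate-acid pKₐ is the usual yardstick (lower pKₐ → better LG).
OTf⁻: pKₐ(CF₃SO₃H (triflic acid)) ≈ -14
OTs⁻: pKₐ(p-CH₃C₆H₄SO₃H (TsOH)) ≈ -2.8
NCO⁻: pKₐ(HOCN) ≈ 3.5
p-O₂N–C₆H₄–O⁻: pKₐ(p-nitrophenol) ≈ 7.2
RS⁻: pKₐ(RSH (a thiol)) ≈ 10.5
OH⁻: pKₐ(H₂O) ≈ 15.7
NH₂⁻: pKₐ(NH₃) ≈ 38

OTf⁻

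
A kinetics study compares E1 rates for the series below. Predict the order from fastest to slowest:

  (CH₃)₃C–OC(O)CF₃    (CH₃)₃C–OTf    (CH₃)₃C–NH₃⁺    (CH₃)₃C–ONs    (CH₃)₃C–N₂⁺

The skeletons are identical, so relative rate is governed entirely by leaving-group ability.
Rank by basicity of the departing species: weakest base leaves most easily.
(CH₃)₃C–N₂⁺ loses N₂: no meaningful conjugate acid; N₂ departs as an exceptionally stable neutral molecule
(CH₃)₃C–OTf loses OTf⁻: pKₐ(CF₃SO₃H (triflic acid)) ≈ -14
(CH₃)₃C–ONs loses ONs⁻: pKₐ(p-O₂NC₆H₄SO₃H) ≈ -3.5
(CH₃)₃C–OC(O)CF₃ loses CF₃COO⁻: pKₐ(CF₃COOH) ≈ 0.2
(CH₃)₃C–NH₃⁺ loses NH₃: pKₐ(NH₄⁺) ≈ 9.2

(CH₃)₃C–N₂⁺ > (CH₃)₃C–OTf > (CH₃)₃C–ONs > (CH₃)₃C–OC(O)CF₃ > (CH₃)₃C–NH₃⁺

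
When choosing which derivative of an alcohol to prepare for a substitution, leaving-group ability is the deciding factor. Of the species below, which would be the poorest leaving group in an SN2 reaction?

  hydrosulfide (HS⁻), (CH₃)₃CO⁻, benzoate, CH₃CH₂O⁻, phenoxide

(CH₃)₃CO⁻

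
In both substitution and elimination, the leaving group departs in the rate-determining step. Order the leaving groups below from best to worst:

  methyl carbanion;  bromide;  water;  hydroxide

bromide > water > hydroxide > methyl carbanion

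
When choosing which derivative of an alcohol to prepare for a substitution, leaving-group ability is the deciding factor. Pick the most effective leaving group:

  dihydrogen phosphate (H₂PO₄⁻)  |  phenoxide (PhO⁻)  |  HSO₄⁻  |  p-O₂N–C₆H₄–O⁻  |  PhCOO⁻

HSO₄⁻

HSO₄⁻: pKₐ(H₂SO₄) ≈ -3
dihydrogen phosphate (H₂PO₄⁻): pKₐ(H₃PO₄) ≈ 2.1
PhCOO⁻: pKₐ(C₆H₅COOH) ≈ 4.2
p-O₂N–C₆H₄–O⁻: pKₐ(p-nitrophenol) ≈ 7.2
phenoxide (PhO⁻): pKₐ(C₆H₅OH (phenol)) ≈ 10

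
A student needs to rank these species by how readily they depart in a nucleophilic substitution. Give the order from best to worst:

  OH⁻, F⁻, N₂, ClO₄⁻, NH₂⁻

N₂ > ClO₄⁻ > F⁻ > OH⁻ > NH₂⁻

Leaving-group ability tracks the stability of the departed species; conjugate-acid pKₐ is the usual yardstick (lower pKₐ → better LG).
N₂: no meaningful conjugate acid; N₂ departs as an exceptionally stable neutral molecule
ClO₄⁻: pKₐ(HClO₄) ≈ -10
F⁻: pKₐ(HF) ≈ 3.2
OH⁻: pKₐ(H₂O) ≈ 15.7
NH₂⁻: pKₐ(NH₃) ≈ 38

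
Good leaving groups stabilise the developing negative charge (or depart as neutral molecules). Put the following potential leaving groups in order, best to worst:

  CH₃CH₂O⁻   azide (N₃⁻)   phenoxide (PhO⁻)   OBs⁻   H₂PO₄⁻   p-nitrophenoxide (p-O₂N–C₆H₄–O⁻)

OBs⁻ > H₂PO₄⁻ > azide (N₃⁻) > p-nitrophenoxide (p-O₂N–C₆H₄–O⁻) > phenoxide (PhO⁻) > CH₃CH₂O⁻

Leaving-group ability tracks the stability of the departed species; conjugate-acid pKₐ is the usual yardstick (lower pKₐ → better LG).
OBs⁻: pKₐ(p-BrC₆H₄SO₃H) ≈ -2.8
H₂PO₄⁻: pKₐ(H₃PO₄) ≈ 2.1
azide (N₃⁻): pKₐ(HN₃) ≈ 4.7
p-nitrophenoxide (p-O₂N–C₆H₄–O⁻): pKₐ(p-nitrophenol) ≈ 7.2
phenoxide (PhO⁻): pKₐ(C₆H₅OH (phenol)) ≈ 10
CH₃CH₂O⁻: pKₐ(CH₃CH₂OH) ≈ 16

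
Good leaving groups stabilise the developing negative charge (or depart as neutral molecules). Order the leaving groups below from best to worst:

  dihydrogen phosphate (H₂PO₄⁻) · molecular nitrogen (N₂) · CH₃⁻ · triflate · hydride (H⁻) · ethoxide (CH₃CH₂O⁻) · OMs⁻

molecular nitrogen (N₂) > triflate > OMs⁻ > dihydrogen phosphate (H₂PO₄⁻) > ethoxide (CH₃CH₂O⁻) > hydride (H⁻) > CH₃⁻

A good leaving group is a weak base: the lower the pKₐ of its conjugate acid, the more readily it departs.
molecular nitrogen (N₂): no meaningful conjugate acid; N₂ departs as an exceptionally stable neutral molecule
triflate: pKₐ(CF₃SO₃H (triflic acid)) ≈ -14
OMs⁻: pKₐ(CH₃SO₃H (MsOH)) ≈ -1.9
dihydrogen phosphate (H₂PO₄⁻): pKₐ(H₃PO₄) ≈ 2.1
ethoxide (CH₃CH₂O⁻): pKₐ(CH₃CH₂OH) ≈ 16
hydride (H⁻): pKₐ(H₂) ≈ 36
CH₃⁻: pKₐ(CH₄) ≈ 48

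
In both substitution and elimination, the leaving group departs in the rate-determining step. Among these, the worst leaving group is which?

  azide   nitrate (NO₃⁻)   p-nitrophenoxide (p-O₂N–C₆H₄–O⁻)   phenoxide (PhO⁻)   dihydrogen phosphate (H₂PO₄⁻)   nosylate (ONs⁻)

Rank by basicity of the departing species: weakest base leaves most easily.
nosylate (ONs⁻): pKₐ(p-O₂NC₆H₄SO₃H) ≈ -3.5
nitrate (NO₃⁻): pKₐ(HNO₃) ≈ -1.3
dihydrogen phosphate (H₂PO₄⁻): pKₐ(H₃PO₄) ≈ 2.1
azide: pKₐ(HN₃) ≈ 4.7
p-nitrophenoxide (p-O₂N–C₆H₄–O⁻): pKₐ(p-nitrophenol) ≈ 7.2
phenoxide (PhO⁻): pKₐ(C₆H₅OH (phenol)) ≈ 10

phenoxide (PhO⁻)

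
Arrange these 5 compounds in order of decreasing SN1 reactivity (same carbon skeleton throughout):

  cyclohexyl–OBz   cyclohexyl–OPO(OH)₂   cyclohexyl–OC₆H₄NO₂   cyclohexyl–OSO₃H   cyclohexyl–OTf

cyclohexyl–OTf > cyclohexyl–OSO₃H > cyclohexyl–OPO(OH)₂ > cyclohexyl–OBz > cyclohexyl–OC₆H₄NO₂

Same R in every case — rank the leaving groups.
Rank by basicity of the departing species: weakest base leaves most easily.
cyclohexyl–OTf loses OTf⁻: pKₐ(CF₃SO₃H (triflic acid)) ≈ -14
cyclohexyl–OSO₃H loses HSO₄⁻: pKₐ(H₂SO₄) ≈ -3
cyclohexyl–OPO(OH)₂ loses H₂PO₄⁻: pKₐ(H₃PO₄) ≈ 2.1
cyclohexyl–OBz loses PhCOO⁻: pKₐ(C₆H₅COOH) ≈ 4.2
cyclohexyl–OC₆H₄NO₂ loses p-O₂N–C₆H₄–O⁻: pKₐ(p-nitrophenol) ≈ 7.2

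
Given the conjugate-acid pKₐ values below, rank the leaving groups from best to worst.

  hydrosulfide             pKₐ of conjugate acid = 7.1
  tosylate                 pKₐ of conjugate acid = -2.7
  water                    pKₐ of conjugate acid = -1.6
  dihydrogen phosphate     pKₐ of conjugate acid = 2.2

tosylate > water > dihydrogen phosphate > hydrosulfide

Lower conjugate-acid pKₐ ⇒ weaker base ⇒ better leaving group.
Sorting by the given values: tosylate (-2.7), water (-1.6), dihydrogen phosphate (2.2), hydrosulfide (7.1).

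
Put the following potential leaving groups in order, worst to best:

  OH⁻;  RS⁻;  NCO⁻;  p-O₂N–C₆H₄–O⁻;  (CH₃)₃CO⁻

(CH₃)₃CO⁻ < OH⁻ < RS⁻ < p-O₂N–C₆H₄–O⁻ < NCO⁻

NCO⁻: pKₐ(HOCN) ≈ 3.5 — resonance between N and O
p-O₂N–C₆H₄–O⁻: pKₐ(p-nitrophenol) ≈ 7.2 — nitro group delocalises the charge; the classic chromogenic LG
RS⁻: pKₐ(RSH (a thiol)) ≈ 10.5 — moderately basic; rarely leaves without activation
OH⁻: pKₐ(H₂O) ≈ 15.7
(CH₃)₃CO⁻: pKₐ(t-BuOH) ≈ 18 — bulky, strongly basic alkoxide
Listed from poorest to best leaving group as asked.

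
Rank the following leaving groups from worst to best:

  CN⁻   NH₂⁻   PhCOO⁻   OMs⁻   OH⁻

The more stable X⁻ (or X) is on its own — i.e. the weaker a base it is — the better a leaving group it makes.
OMs⁻: pKₐ(CH₃SO₃H (MsOH)) ≈ -1.9 — resonance-delocalised alkanesulfonate
PhCOO⁻: pKₐ(C₆H₅COOH) ≈ 4.2
CN⁻: pKₐ(HCN) ≈ 9.2
OH⁻: pKₐ(H₂O) ≈ 15.7
NH₂⁻: pKₐ(NH₃) ≈ 38
Reversing gives the worst-to-best order requested.

NH₂⁻ < OH⁻ < CN⁻ < PhCOO⁻ < OMs⁻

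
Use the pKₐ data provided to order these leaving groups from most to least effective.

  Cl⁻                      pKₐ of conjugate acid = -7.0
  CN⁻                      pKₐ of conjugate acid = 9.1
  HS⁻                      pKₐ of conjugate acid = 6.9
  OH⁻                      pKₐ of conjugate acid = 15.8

Cl⁻ > HS⁻ > CN⁻ > OH⁻

Lower conjugate-acid pKₐ ⇒ weaker base ⇒ better leaving group.
Sorting by the given values: Cl⁻ (-7.0), HS⁻ (6.9), CN⁻ (9.1), OH⁻ (15.8).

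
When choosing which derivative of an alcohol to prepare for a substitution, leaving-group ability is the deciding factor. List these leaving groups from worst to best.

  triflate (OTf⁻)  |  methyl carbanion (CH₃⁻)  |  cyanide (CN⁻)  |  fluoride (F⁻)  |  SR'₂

triflate (OTf⁻): pKₐ(CF₃SO₃H (triflic acid)) ≈ -14 — charge spread over three oxygens and a CF₃ group; the premier leaving group in synthesis
SR'₂: pKₐ(R'₂SH⁺) ≈ -7 — neutral; leaves from a sulfonium salt (R–SR'₂⁺)
fluoride (F⁻): pKₐ(HF) ≈ 3.2 — small and strongly basic; the poor halide leaving group
cyanide (CN⁻): pKₐ(HCN) ≈ 9.2 — sp carbon stabilises the charge somewhat, but still a poor LG
methyl carbanion (CH₃⁻): pKₐ(CH₄) ≈ 48 — unstabilised carbanion; the worst conceivable leaving group
Listed from poorest to best leaving group as asked.

methyl carbanion (CH₃⁻) < cyanide (CN⁻) < fluoride (F⁻) < SR'₂ < triflate (OTf⁻)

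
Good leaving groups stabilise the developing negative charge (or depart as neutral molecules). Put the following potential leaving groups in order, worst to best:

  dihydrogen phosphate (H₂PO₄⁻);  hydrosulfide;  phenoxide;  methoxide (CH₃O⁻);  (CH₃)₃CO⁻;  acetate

Leaving-group ability tracks the stability of the departed species; conjugate-acid pKₐ is the usual yardstick (lower pKₐ → better LG).
dihydrogen phosphate (H₂PO₄⁻): pKₐ(H₃PO₄) ≈ 2.1 — moderate base; biological leaving group after further activation
acetate: pKₐ(CH₃COOH) ≈ 4.8 — resonance-stabilised but still a weak base
hydrosulfide: pKₐ(H₂S) ≈ 7 — larger and more polarisable than the oxygen analogue
phenoxide: pKₐ(C₆H₅OH (phenol)) ≈ 10 — resonance into the ring helps, but still a poor LG
methoxide (CH₃O⁻): pKₐ(CH₃OH) ≈ 15.5
(CH₃)₃CO⁻: pKₐ(t-BuOH) ≈ 18
Reversing gives the worst-to-best order requested.

(CH₃)₃CO⁻ < methoxide (CH₃O⁻) < phenoxide < hydrosulfide < acetate < dihydrogen phosphate (H₂PO₄⁻)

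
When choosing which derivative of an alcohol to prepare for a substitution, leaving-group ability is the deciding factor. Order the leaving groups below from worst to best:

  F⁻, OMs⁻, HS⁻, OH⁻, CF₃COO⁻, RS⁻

OH⁻ < RS⁻ < HS⁻ < F⁻ < CF₃COO⁻ < OMs⁻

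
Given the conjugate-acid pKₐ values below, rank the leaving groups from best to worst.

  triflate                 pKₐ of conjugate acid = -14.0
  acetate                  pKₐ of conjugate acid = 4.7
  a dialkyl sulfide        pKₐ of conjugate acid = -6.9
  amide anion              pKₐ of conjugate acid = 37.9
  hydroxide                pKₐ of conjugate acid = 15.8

Lower conjugate-acid pKₐ ⇒ weaker base ⇒ better leaving group.
Sorting by the given values: triflate (-14.0), a dialkyl sulfide (-6.9), acetate (4.7), hydroxide (15.8), amide anion (37.9).

triflate > a dialkyl sulfide > acetate > hydroxide > amide anion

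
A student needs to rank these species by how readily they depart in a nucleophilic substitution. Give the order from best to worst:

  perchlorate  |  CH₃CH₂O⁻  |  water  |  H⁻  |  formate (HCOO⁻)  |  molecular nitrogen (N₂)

Leaving-group ability tracks the stability of the departed species; conjugate-acid pKₐ is the usual yardstick (lower pKₐ → better LG).
molecular nitrogen (N₂): no meaningful conjugate acid; N₂ departs as an exceptionally stable neutral molecule
perchlorate: pKₐ(HClO₄) ≈ -10
water: pKₐ(H₃O⁺) ≈ -1.7 — neutral; leaves from a protonated alcohol (R–OH₂⁺)
formate (HCOO⁻): pKₐ(HCOOH) ≈ 3.8
CH₃CH₂O⁻: pKₐ(CH₃CH₂OH) ≈ 16
H⁻: pKₐ(H₂) ≈ 36 — extremely strong base; leaves only in special hydride-transfer contexts

molecular nitrogen (N₂) > perchlorate > water > formate (HCOO⁻) > CH₃CH₂O⁻ > H⁻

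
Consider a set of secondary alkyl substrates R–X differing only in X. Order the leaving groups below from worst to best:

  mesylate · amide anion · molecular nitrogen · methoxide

amide anion < methoxide < mesylate < molecular nitrogen

A good leaving group is a weak base: the lower the pKₐ of its conjugate acid, the more readily it departs.
molecular nitrogen: no meaningful conjugate acid; N₂ departs as an exceptionally stable neutral molecule
mesylate: pKₐ(CH₃SO₃H (MsOH)) ≈ -1.9 — resonance-delocalised alkanesulfonate
methoxide: pKₐ(CH₃OH) ≈ 15.5 — strong base; alkoxides do not leave unassisted
amide anion: pKₐ(NH₃) ≈ 38
The question asks for worst first, so the sequence is read in increasing leaving-group ability.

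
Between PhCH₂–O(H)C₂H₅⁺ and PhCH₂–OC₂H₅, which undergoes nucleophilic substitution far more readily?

From PhCH₂–OC₂H₅ the departing group would be CH₃CH₂O⁻ (pKₐ(CH₃CH₂OH) ≈ 16). Strong base; alkoxides do not leave unassisted.
From PhCH₂–O(H)C₂H₅⁺ the leaving group is R'OH (pKₐ(R'OH₂⁺) ≈ -2.4). Neutral; leaves from a protonated ether (an oxonium ion, R–O(H)R'⁺).
(In practice PhCH₂–O(H)C₂H₅⁺ is made from PhCH₂–OC₂H₅ by protonation with concentrated HBr, allowing neutral ethanol, rather than ethoxide, to depart.)

PhCH₂–O(H)C₂H₅⁺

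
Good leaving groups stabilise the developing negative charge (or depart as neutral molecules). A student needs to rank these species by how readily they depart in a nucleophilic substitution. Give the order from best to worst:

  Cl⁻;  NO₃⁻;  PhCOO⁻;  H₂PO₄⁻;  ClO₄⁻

Rank by basicity of the departing species: weakest base leaves most easily.
ClO₄⁻: pKₐ(HClO₄) ≈ -10 — extremely weak base; rarely used for safety reasons
Cl⁻: pKₐ(HCl) ≈ -7 — moderately weak base
NO₃⁻: pKₐ(HNO₃) ≈ -1.3 — resonance-delocalised over three oxygens
H₂PO₄⁻: pKₐ(H₃PO₄) ≈ 2.1 — moderate base; biological leaving group after further activation
PhCOO⁻: pKₐ(C₆H₅COOH) ≈ 4.2 — aryl carboxylate

ClO₄⁻ > Cl⁻ > NO₃⁻ > H₂PO₄⁻ > PhCOO⁻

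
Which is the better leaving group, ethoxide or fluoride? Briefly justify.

fluoride

fluoride is the better leaving group.
pKₐ(HF) ≈ 3.2 versus pKₐ(CH₃CH₂OH) ≈ 16: fluoride is the much weaker base.
Small and strongly basic; the poor halide leaving group.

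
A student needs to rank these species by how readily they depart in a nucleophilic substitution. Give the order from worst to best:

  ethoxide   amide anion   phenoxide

amide anion < ethoxide < phenoxide

phenoxide: pKₐ(C₆H₅OH (phenol)) ≈ 10
ethoxide: pKₐ(CH₃CH₂OH) ≈ 16
amide anion: pKₐ(NH₃) ≈ 38
The question asks for worst first, so the sequence is read in increasing leaving-group ability.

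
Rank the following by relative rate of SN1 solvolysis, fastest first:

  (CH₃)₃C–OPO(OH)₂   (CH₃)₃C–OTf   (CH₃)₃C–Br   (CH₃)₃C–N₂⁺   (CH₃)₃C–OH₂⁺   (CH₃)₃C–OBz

Identical carbon frameworks mean the comparison reduces to leaving-group quality.
The more stable X⁻ (or X) is on its own — i.e. the weaker a base it is — the better a leaving group it makes.
(CH₃)₃C–N₂⁺ loses N₂: no meaningful conjugate acid; N₂ departs as an exceptionally stable neutral molecule
(CH₃)₃C–OTf loses OTf⁻: pKₐ(CF₃SO₃H (triflic acid)) ≈ -14
(CH₃)₃C–Br loses Br⁻: pKₐ(HBr) ≈ -9
(CH₃)₃C–OH₂⁺ loses H₂O: pKₐ(H₃O⁺) ≈ -1.7
(CH₃)₃C–OPO(OH)₂ loses H₂PO₄⁻: pKₐ(H₃PO₄) ≈ 2.1
(CH₃)₃C–OBz loses PhCOO⁻: pKₐ(C₆H₅COOH) ≈ 4.2

(CH₃)₃C–N₂⁺ > (CH₃)₃C–OTf > (CH₃)₃C–Br > (CH₃)₃C–OH₂⁺ > (CH₃)₃C–OPO(OH)₂ > (CH₃)₃C–OBz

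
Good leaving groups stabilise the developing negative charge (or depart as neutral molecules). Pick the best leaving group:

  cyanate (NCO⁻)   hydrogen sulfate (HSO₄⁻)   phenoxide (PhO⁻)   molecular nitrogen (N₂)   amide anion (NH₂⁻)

molecular nitrogen (N₂)

A good leaving group is a weak base: the lower the pKₐ of its conjugate acid, the more readily it departs.
molecular nitrogen (N₂): no meaningful conjugate acid; N₂ departs as an exceptionally stable neutral molecule
hydrogen sulfate (HSO₄⁻): pKₐ(H₂SO₄) ≈ -3
cyanate (NCO⁻): pKₐ(HOCN) ≈ 3.5
phenoxide (PhO⁻): pKₐ(C₆H₅OH (phenol)) ≈ 10
amide anion (NH₂⁻): pKₐ(NH₃) ≈ 38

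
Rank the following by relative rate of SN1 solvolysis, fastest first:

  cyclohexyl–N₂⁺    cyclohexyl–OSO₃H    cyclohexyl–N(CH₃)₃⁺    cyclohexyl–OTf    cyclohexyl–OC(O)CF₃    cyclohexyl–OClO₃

With the same alkyl group throughout, only the leaving group differentiates the rates.
A good leaving group is a weak base: the lower the pKₐ of its conjugate acid, the more readily it departs.
cyclohexyl–N₂⁺ loses N₂: no meaningful conjugate acid; N₂ departs as an exceptionally stable neutral molecule
cyclohexyl–OTf loses OTf⁻: pKₐ(CF₃SO₃H (triflic acid)) ≈ -14
cyclohexyl–OClO₃ loses ClO₄⁻: pKₐ(HClO₄) ≈ -10
cyclohexyl–OSO₃H loses HSO₄⁻: pKₐ(H₂SO₄) ≈ -3
cyclohexyl–OC(O)CF₃ loses CF₃COO⁻: pKₐ(CF₃COOH) ≈ 0.2
cyclohexyl–N(CH₃)₃⁺ loses NR'₃: pKₐ(R'₃NH⁺) ≈ 10.7

cyclohexyl–N₂⁺ > cyclohexyl–OTf > cyclohexyl–OClO₃ > cyclohexyl–OSO₃H > cyclohexyl–OC(O)CF₃ > cyclohexyl–N(CH₃)₃⁺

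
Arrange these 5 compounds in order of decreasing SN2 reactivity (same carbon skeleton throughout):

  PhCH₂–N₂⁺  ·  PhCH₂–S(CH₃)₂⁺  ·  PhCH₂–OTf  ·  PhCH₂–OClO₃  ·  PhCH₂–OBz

The skeletons are identical, so relative rate is governed entirely by leaving-group ability.
Leaving-group ability tracks the stability of the departed species; conjugate-acid pKₐ is the usual yardstick (lower pKₐ → better LG).
PhCH₂–N₂⁺ loses N₂: no meaningful conjugate acid; N₂ departs as an exceptionally stable neutral molecule
PhCH₂–OTf loses OTf⁻: pKₐ(CF₃SO₃H (triflic acid)) ≈ -14
PhCH₂–OClO₃ loses ClO₄⁻: pKₐ(HClO₄) ≈ -10
PhCH₂–S(CH₃)₂⁺ loses SR'₂: pKₐ(R'₂SH⁺) ≈ -7
PhCH₂–OBz loses PhCOO⁻: pKₐ(C₆H₅COOH) ≈ 4.2

PhCH₂–N₂⁺ > PhCH₂–OTf > PhCH₂–OClO₃ > PhCH₂–S(CH₃)₂⁺ > PhCH₂–OBz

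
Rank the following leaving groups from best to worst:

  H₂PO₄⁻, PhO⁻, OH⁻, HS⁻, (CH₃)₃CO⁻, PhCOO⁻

H₂PO₄⁻ > PhCOO⁻ > HS⁻ > PhO⁻ > OH⁻ > (CH₃)₃CO⁻

A good leaving group is a weak base: the lower the pKₐ of its conjugate acid, the more readily it departs.
H₂PO₄⁻: pKₐ(H₃PO₄) ≈ 2.1 — moderate base; biological leaving group after further activation
PhCOO⁻: pKₐ(C₆H₅COOH) ≈ 4.2
HS⁻: pKₐ(H₂S) ≈ 7
PhO⁻: pKₐ(C₆H₅OH (phenol)) ≈ 10 — resonance into the ring helps, but still a poor LG
OH⁻: pKₐ(H₂O) ≈ 15.7
(CH₃)₃CO⁻: pKₐ(t-BuOH) ≈ 18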